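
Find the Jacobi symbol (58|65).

(58|65)
  = (29|65)    [65 ≡ 1 mod 8 ⇒ (2|65) = +1]
  = (65|29)    [QR: 29 ≡ 1 mod 4, sign kept]
  = (7|29)    [65 ≡ 7 mod 29]
  = (29|7)    [QR: 29 ≡ 1 mod 4, sign kept]
  = (1|7)    [29 ≡ 1 mod 7]
  = 1    [(1|7) = 1]

1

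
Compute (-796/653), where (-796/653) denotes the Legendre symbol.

1

Reduce the numerator: -796 ≡ 510 (mod 653), so (-796/653) = (510/653).
Factor out 2: 510 = 2·255. Since 653 ≡ 5 (mod 8), (2/653) = -1. Now have -(255/653).
653 ≡ 1 (mod 4), so quadratic reciprocity gives (255/653) = (653/255). Reduce: 653 ≡ 143 (mod 255). Now have -(143/255).
Both 143 ≡ 3 and 255 ≡ 3 (mod 4), so reciprocity gives (143/255) = -(255/143). Reduce: 255 ≡ 112 (mod 143). Now have (112/143).
Factor out 2: 112 = 2^4·7. Since 143 ≡ 7 (mod 8), (2/143) = +1, and (2/143)^4 = +1. Now have (7/143).
Both 7 ≡ 3 and 143 ≡ 3 (mod 4), so reciprocity gives (7/143) = -(143/7). Reduce: 143 ≡ 3 (mod 7). Now have -(3/7).
Both 3 ≡ 3 and 7 ≡ 3 (mod 4), so reciprocity gives (3/7) = -(7/3). Reduce: 7 ≡ 1 (mod 3). Now have (1/3).
(1/3) = 1. Collecting the sign factors: 1.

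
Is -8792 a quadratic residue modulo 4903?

no

Reduce the numerator: -8792 ≡ 1014 (mod 4903), so (-8792/4903) = (1014/4903).
Factor out 2: 1014 = 2·507. Since 4903 ≡ 7 (mod 8), (2/4903) = +1. Now have (507/4903).
Both 507 ≡ 3 and 4903 ≡ 3 (mod 4), so reciprocity gives (507/4903) = -(4903/507). Reduce: 4903 ≡ 340 (mod 507). Now have -(340/507).
Factor out 2: 340 = 2^2·85. Since 507 ≡ 3 (mod 8), (2/507) = -1, and (2/507)^2 = +1. Now have -(85/507).
85 ≡ 1 (mod 4), so quadratic reciprocity gives (85/507) = (507/85). Reduce: 507 ≡ 82 (mod 85). Now have -(82/85).
Factor out 2: 82 = 2·41. Since 85 ≡ 5 (mod 8), (2/85) = -1. Now have (41/85).
41 ≡ 1 (mod 4), so quadratic reciprocity gives (41/85) = (85/41). Reduce: 85 ≡ 3 (mod 41). Now have (3/41).
41 ≡ 1 (mod 4), so quadratic reciprocity gives (3/41) = (41/3). Reduce: 41 ≡ 2 (mod 3). Now have (2/3).
Factor out 2: 2 = 2. Since 3 ≡ 3 (mod 8), (2/3) = -1. Now have -(1/3).
(1/3) = 1. Collecting the sign factors: -1.
(-8792/4903) = -1, and 4903 is prime, so -8792 is not a quadratic residue mod 4903.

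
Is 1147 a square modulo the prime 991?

(1147|991)
  = (156|991)    [1147 ≡ 156 mod 991]
  = (39|991)    [991 ≡ 7 mod 8 ⇒ (2|991)^2 = +1]
  = -(991|39)    [QR: both ≡ 3 mod 4, sign flips]
  = -(16|39)    [991 ≡ 16 mod 39]
  = -(1|39)    [39 ≡ 7 mod 8 ⇒ (2|39)^4 = +1]
  = -1    [(1|39) = 1]
The Legendre symbol is -1, so x^2 ≡ 1147 (mod 991) has no solution.

no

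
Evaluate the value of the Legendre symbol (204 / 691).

1

(204 / 691)
  = (51 / 691)    [691 ≡ 3 mod 8 ⇒ (2 / 691)^2 = +1]
  = -(691 / 51)    [QR: both ≡ 3 mod 4, sign flips]
  = -(28 / 51)    [691 ≡ 28 mod 51]
  = -(7 / 51)    [51 ≡ 3 mod 8 ⇒ (2 / 51)^2 = +1]
  = (51 / 7)    [QR: both ≡ 3 mod 4, sign flips]
  = (2 / 7)    [51 ≡ 2 mod 7]
  = (1 / 7)    [7 ≡ 7 mod 8 ⇒ (2 / 7) = +1]
  = 1    [(1 / 7) = 1]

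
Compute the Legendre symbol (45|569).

1

(45|569)
  = (569|45)    [QR: 45 ≡ 1 mod 4, sign kept]
  = (29|45)    [569 ≡ 29 mod 45]
  = (45|29)    [QR: 29 ≡ 1 mod 4, sign kept]
  = (16|29)    [45 ≡ 16 mod 29]
  = (1|29)    [29 ≡ 5 mod 8 ⇒ (2|29)^4 = +1]
  = 1    [(1|29) = 1]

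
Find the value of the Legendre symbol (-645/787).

1

(-645/787)
  = (142/787)    [-645 ≡ 142 mod 787]
  = -(71/787)    [787 ≡ 3 mod 8 ⇒ (2/787) = -1]
  = (787/71)    [QR: both ≡ 3 mod 4, sign flips]
  = (6/71)    [787 ≡ 6 mod 71]
  = (3/71)    [71 ≡ 7 mod 8 ⇒ (2/71) = +1]
  = -(71/3)    [QR: both ≡ 3 mod 4, sign flips]
  = -(2/3)    [71 ≡ 2 mod 3]
  = (1/3)    [3 ≡ 3 mod 8 ⇒ (2/3) = -1]
  = 1    [(1/3) = 1]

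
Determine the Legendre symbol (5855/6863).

-1

Both 5855 ≡ 3 and 6863 ≡ 3 (mod 4), so reciprocity gives (5855/6863) = -(6863/5855). Reduce: 6863 ≡ 1008 (mod 5855). Now have -(1008/5855).
Factor out 2: 1008 = 2^4·63. Since 5855 ≡ 7 (mod 8), (2/5855) = +1, and (2/5855)^4 = +1. Now have -(63/5855).
Both 63 ≡ 3 and 5855 ≡ 3 (mod 4), so reciprocity gives (63/5855) = -(5855/63). Reduce: 5855 ≡ 59 (mod 63). Now have (59/63).
Both 59 ≡ 3 and 63 ≡ 3 (mod 4), so reciprocity gives (59/63) = -(63/59). Reduce: 63 ≡ 4 (mod 59). Now have -(4/59).
Factor out 2: 4 = 2^2. Since 59 ≡ 3 (mod 8), (2/59) = -1, and (2/59)^2 = +1. Now have -(1/59).
(1/59) = 1. Collecting the sign factors: -1.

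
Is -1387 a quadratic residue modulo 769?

Reduce the numerator: -1387 ≡ 151 (mod 769), so (-1387/769) = (151/769).
769 ≡ 1 (mod 4), so quadratic reciprocity gives (151/769) = (769/151). Reduce: 769 ≡ 14 (mod 151). Now have (14/151).
Factor out 2: 14 = 2·7. Since 151 ≡ 7 (mod 8), (2/151) = +1. Now have (7/151).
Both 7 ≡ 3 and 151 ≡ 3 (mod 4), so reciprocity gives (7/151) = -(151/7). Reduce: 151 ≡ 4 (mod 7). Now have -(4/7).
Factor out 2: 4 = 2^2. Since 7 ≡ 7 (mod 8), (2/7) = +1, and (2/7)^2 = +1. Now have -(1/7).
(1/7) = 1. Collecting the sign factors: -1.
The Legendre symbol is -1, so x^2 ≡ -1387 (mod 769) has no solution.

no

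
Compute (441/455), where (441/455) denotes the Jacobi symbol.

(441/455)
  = (455/441)    [QR: 441 ≡ 1 mod 4, sign kept]
  = (14/441)    [455 ≡ 14 mod 441]
  = (7/441)    [441 ≡ 1 mod 8 ⇒ (2/441) = +1]
  = (441/7)    [QR: 441 ≡ 1 mod 4, sign kept]
  = (0/7)    [441 ≡ 0 mod 7]
  = 0    [numerator 0, gcd > 1]

0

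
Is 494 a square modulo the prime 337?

Reduce the numerator: 494 ≡ 157 (mod 337), so (494/337) = (157/337).
157 ≡ 1 (mod 4), so quadratic reciprocity gives (157/337) = (337/157). Reduce: 337 ≡ 23 (mod 157). Now have (23/157).
157 ≡ 1 (mod 4), so quadratic reciprocity gives (23/157) = (157/23). Reduce: 157 ≡ 19 (mod 23). Now have (19/23).
Both 19 ≡ 3 and 23 ≡ 3 (mod 4), so reciprocity gives (19/23) = -(23/19). Reduce: 23 ≡ 4 (mod 19). Now have -(4/19).
Factor out 2: 4 = 2^2. Since 19 ≡ 3 (mod 8), (2/19) = -1, and (2/19)^2 = +1. Now have -(1/19).
(1/19) = 1. Collecting the sign factors: -1.
(494/337) = -1, and 337 is prime, so 494 is not a quadratic residue mod 337.

no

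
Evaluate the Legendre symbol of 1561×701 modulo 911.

By multiplicativity, (1561·701|911) = (1561|911)·(701|911).
First factor (1561|911):
(1561|911)
  = (650|911)    [1561 ≡ 650 mod 911]
  = (325|911)    [911 ≡ 7 mod 8 ⇒ (2|911) = +1]
  = (911|325)    [QR: 325 ≡ 1 mod 4, sign kept]
  = (261|325)    [911 ≡ 261 mod 325]
  = (325|261)    [QR: 261 ≡ 1 mod 4, sign kept]
  = (64|261)    [325 ≡ 64 mod 261]
  = (1|261)    [261 ≡ 5 mod 8 ⇒ (2|261)^6 = +1]
  = 1    [(1|261) = 1]
Second factor (701|911):
(701|911)
  = (911|701)    [QR: 701 ≡ 1 mod 4, sign kept]
  = (210|701)    [911 ≡ 210 mod 701]
  = -(105|701)    [701 ≡ 5 mod 8 ⇒ (2|701) = -1]
  = -(701|105)    [QR: 105 ≡ 1 mod 4, sign kept]
  = -(71|105)    [701 ≡ 71 mod 105]
  = -(105|71)    [QR: 105 ≡ 1 mod 4, sign kept]
  = -(34|71)    [105 ≡ 34 mod 71]
  = -(17|71)    [71 ≡ 7 mod 8 ⇒ (2|71) = +1]
  = -(71|17)    [QR: 17 ≡ 1 mod 4, sign kept]
  = -(3|17)    [71 ≡ 3 mod 17]
  = -(17|3)    [QR: 17 ≡ 1 mod 4, sign kept]
  = -(2|3)    [17 ≡ 2 mod 3]
  = (1|3)    [3 ≡ 3 mod 8 ⇒ (2|3) = -1]
  = 1    [(1|3) = 1]
Product: (1)·(1) = 1.

1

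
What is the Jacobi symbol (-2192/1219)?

(-2192/1219)
  = (246/1219)    [-2192 ≡ 246 mod 1219]
  = -(123/1219)    [1219 ≡ 3 mod 8 ⇒ (2/1219) = -1]
  = (1219/123)    [QR: both ≡ 3 mod 4, sign flips]
  = (112/123)    [1219 ≡ 112 mod 123]
  = (7/123)    [123 ≡ 3 mod 8 ⇒ (2/123)^4 = +1]
  = -(123/7)    [QR: both ≡ 3 mod 4, sign flips]
  = -(4/7)    [123 ≡ 4 mod 7]
  = -(1/7)    [7 ≡ 7 mod 8 ⇒ (2/7)^2 = +1]
  = -1    [(1/7) = 1]

-1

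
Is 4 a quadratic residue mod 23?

yes

Factor out 2: 4 = 2^2. Since 23 ≡ 7 (mod 8), (2|23) = +1, and (2|23)^2 = +1. Now have (1|23).
(1|23) = 1. Collecting the sign factors: 1.
(4|23) = 1, and 23 is prime, so 4 is a quadratic residue mod 23.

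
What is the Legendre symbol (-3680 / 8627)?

(-3680 / 8627)
  = (4947 / 8627)    [-3680 ≡ 4947 mod 8627]
  = -(8627 / 4947)    [QR: both ≡ 3 mod 4, sign flips]
  = -(3680 / 4947)    [8627 ≡ 3680 mod 4947]
  = (115 / 4947)    [4947 ≡ 3 mod 8 ⇒ (2 / 4947)^5 = -1]
  = -(4947 / 115)    [QR: both ≡ 3 mod 4, sign flips]
  = -(2 / 115)    [4947 ≡ 2 mod 115]
  = (1 / 115)    [115 ≡ 3 mod 8 ⇒ (2 / 115) = -1]
  = 1    [(1 / 115) = 1]

1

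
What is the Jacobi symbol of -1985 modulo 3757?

1

(-1985/3757)
  = (1772/3757)    [-1985 ≡ 1772 mod 3757]
  = (443/3757)    [3757 ≡ 5 mod 8 ⇒ (2/3757)^2 = +1]
  = (3757/443)    [QR: 3757 ≡ 1 mod 4, sign kept]
  = (213/443)    [3757 ≡ 213 mod 443]
  = (443/213)    [QR: 213 ≡ 1 mod 4, sign kept]
  = (17/213)    [443 ≡ 17 mod 213]
  = (213/17)    [QR: 17 ≡ 1 mod 4, sign kept]
  = (9/17)    [213 ≡ 9 mod 17]
  = (17/9)    [QR: 9 ≡ 1 mod 4, sign kept]
  = (8/9)    [17 ≡ 8 mod 9]
  = (1/9)    [9 ≡ 1 mod 8 ⇒ (2/9)^3 = +1]
  = 1    [(1/9) = 1]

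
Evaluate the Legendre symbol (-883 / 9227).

(-883 / 9227)
  = (8344 / 9227)    [-883 ≡ 8344 mod 9227]
  = -(1043 / 9227)    [9227 ≡ 3 mod 8 ⇒ (2 / 9227)^3 = -1]
  = (9227 / 1043)    [QR: both ≡ 3 mod 4, sign flips]
  = (883 / 1043)    [9227 ≡ 883 mod 1043]
  = -(1043 / 883)    [QR: both ≡ 3 mod 4, sign flips]
  = -(160 / 883)    [1043 ≡ 160 mod 883]
  = (5 / 883)    [883 ≡ 3 mod 8 ⇒ (2 / 883)^5 = -1]
  = (883 / 5)    [QR: 5 ≡ 1 mod 4, sign kept]
  = (3 / 5)    [883 ≡ 3 mod 5]
  = (5 / 3)    [QR: 5 ≡ 1 mod 4, sign kept]
  = (2 / 3)    [5 ≡ 2 mod 3]
  = -(1 / 3)    [3 ≡ 3 mod 8 ⇒ (2 / 3) = -1]
  = -1    [(1 / 3) = 1]

-1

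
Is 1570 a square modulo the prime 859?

Reduce the numerator: 1570 ≡ 711 (mod 859), so (1570|859) = (711|859).
Both 711 ≡ 3 and 859 ≡ 3 (mod 4), so reciprocity gives (711|859) = -(859|711). Reduce: 859 ≡ 148 (mod 711). Now have -(148|711).
Factor out 2: 148 = 2^2·37. Since 711 ≡ 7 (mod 8), (2|711) = +1, and (2|711)^2 = +1. Now have -(37|711).
37 ≡ 1 (mod 4), so quadratic reciprocity gives (37|711) = (711|37). Reduce: 711 ≡ 8 (mod 37). Now have -(8|37).
Factor out 2: 8 = 2^3. Since 37 ≡ 5 (mod 8), (2|37) = -1, and (2|37)^3 = -1. Now have (1|37).
(1|37) = 1. Collecting the sign factors: 1.
The Legendre symbol is 1, so x^2 ≡ 1570 (mod 859) has solution.

yes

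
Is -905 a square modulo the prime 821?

no

(-905/821)
  = (737/821)    [-905 ≡ 737 mod 821]
  = (821/737)    [QR: 737 ≡ 1 mod 4, sign kept]
  = (84/737)    [821 ≡ 84 mod 737]
  = (21/737)    [737 ≡ 1 mod 8 ⇒ (2/737)^2 = +1]
  = (737/21)    [QR: 21 ≡ 1 mod 4, sign kept]
  = (2/21)    [737 ≡ 2 mod 21]
  = -(1/21)    [21 ≡ 5 mod 8 ⇒ (2/21) = -1]
  = -1    [(1/21) = 1]
The Legendre symbol is -1, so x^2 ≡ -905 (mod 821) has no solution.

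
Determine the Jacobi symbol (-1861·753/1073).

-1

By multiplicativity, (-1861·753/1073) = (-1861/1073)·(753/1073).
First factor (-1861/1073):
(-1861/1073)
  = (1861/1073)    [1073 ≡ 1 mod 4 ⇒ (-1/1073) = +1]
  = (788/1073)    [1861 ≡ 788 mod 1073]
  = (197/1073)    [1073 ≡ 1 mod 8 ⇒ (2/1073)^2 = +1]
  = (1073/197)    [QR: 197 ≡ 1 mod 4, sign kept]
  = (88/197)    [1073 ≡ 88 mod 197]
  = -(11/197)    [197 ≡ 5 mod 8 ⇒ (2/197)^3 = -1]
  = -(197/11)    [QR: 197 ≡ 1 mod 4, sign kept]
  = -(10/11)    [197 ≡ 10 mod 11]
  = (5/11)    [11 ≡ 3 mod 8 ⇒ (2/11) = -1]
  = (11/5)    [QR: 5 ≡ 1 mod 4, sign kept]
  = (1/5)    [11 ≡ 1 mod 5]
  = 1    [(1/5) = 1]
Second factor (753/1073):
(753/1073)
  = (1073/753)    [QR: 753 ≡ 1 mod 4, sign kept]
  = (320/753)    [1073 ≡ 320 mod 753]
  = (5/753)    [753 ≡ 1 mod 8 ⇒ (2/753)^6 = +1]
  = (753/5)    [QR: 5 ≡ 1 mod 4, sign kept]
  = (3/5)    [753 ≡ 3 mod 5]
  = (5/3)    [QR: 5 ≡ 1 mod 4, sign kept]
  = (2/3)    [5 ≡ 2 mod 3]
  = -(1/3)    [3 ≡ 3 mod 8 ⇒ (2/3) = -1]
  = -1    [(1/3) = 1]
Product: (1)·(-1) = -1.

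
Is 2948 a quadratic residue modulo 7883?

yes

(2948/7883)
  = (737/7883)    [7883 ≡ 3 mod 8 ⇒ (2/7883)^2 = +1]
  = (7883/737)    [QR: 737 ≡ 1 mod 4, sign kept]
  = (513/737)    [7883 ≡ 513 mod 737]
  = (737/513)    [QR: 513 ≡ 1 mod 4, sign kept]
  = (224/513)    [737 ≡ 224 mod 513]
  = (7/513)    [513 ≡ 1 mod 8 ⇒ (2/513)^5 = +1]
  = (513/7)    [QR: 513 ≡ 1 mod 4, sign kept]
  = (2/7)    [513 ≡ 2 mod 7]
  = (1/7)    [7 ≡ 7 mod 8 ⇒ (2/7) = +1]
  = 1    [(1/7) = 1]
The Legendre symbol is 1, so x^2 ≡ 2948 (mod 7883) has solution.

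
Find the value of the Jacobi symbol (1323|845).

-1

(1323|845)
  = (478|845)    [1323 ≡ 478 mod 845]
  = -(239|845)    [845 ≡ 5 mod 8 ⇒ (2|845) = -1]
  = -(845|239)    [QR: 845 ≡ 1 mod 4, sign kept]
  = -(128|239)    [845 ≡ 128 mod 239]
  = -(1|239)    [239 ≡ 7 mod 8 ⇒ (2|239)^7 = +1]
  = -1    [(1|239) = 1]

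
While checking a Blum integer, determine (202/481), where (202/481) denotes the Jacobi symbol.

1

(202/481)
  = (101/481)    [481 ≡ 1 mod 8 ⇒ (2/481) = +1]
  = (481/101)    [QR: 101 ≡ 1 mod 4, sign kept]
  = (77/101)    [481 ≡ 77 mod 101]
  = (101/77)    [QR: 77 ≡ 1 mod 4, sign kept]
  = (24/77)    [101 ≡ 24 mod 77]
  = -(3/77)    [77 ≡ 5 mod 8 ⇒ (2/77)^3 = -1]
  = -(77/3)    [QR: 77 ≡ 1 mod 4, sign kept]
  = -(2/3)    [77 ≡ 2 mod 3]
  = (1/3)    [3 ≡ 3 mod 8 ⇒ (2/3) = -1]
  = 1    [(1/3) = 1]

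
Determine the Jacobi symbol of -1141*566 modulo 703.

By multiplicativity, (-1141·566/703) = (-1141/703)·(566/703).
First factor (-1141/703):
Pull out -1: (-1141/703) = (-1/703)·(1141/703). Since 703 ≡ 3 (mod 4), (-1/703) = -1. Now have -(1141/703).
Reduce the numerator: 1141 ≡ 438 (mod 703), so (1141/703) = (438/703).
Factor out 2: 438 = 2·219. Since 703 ≡ 7 (mod 8), (2/703) = +1. Now have -(219/703).
Both 219 ≡ 3 and 703 ≡ 3 (mod 4), so reciprocity gives (219/703) = -(703/219). Reduce: 703 ≡ 46 (mod 219). Now have (46/219).
Factor out 2: 46 = 2·23. Since 219 ≡ 3 (mod 8), (2/219) = -1. Now have -(23/219).
Both 23 ≡ 3 and 219 ≡ 3 (mod 4), so reciprocity gives (23/219) = -(219/23). Reduce: 219 ≡ 12 (mod 23). Now have (12/23).
Factor out 2: 12 = 2^2·3. Since 23 ≡ 7 (mod 8), (2/23) = +1, and (2/23)^2 = +1. Now have (3/23).
Both 3 ≡ 3 and 23 ≡ 3 (mod 4), so reciprocity gives (3/23) = -(23/3). Reduce: 23 ≡ 2 (mod 3). Now have -(2/3).
Factor out 2: 2 = 2. Since 3 ≡ 3 (mod 8), (2/3) = -1. Now have (1/3).
(1/3) = 1. Collecting the sign factors: 1.
Second factor (566/703):
Factor out 2: 566 = 2·283. Since 703 ≡ 7 (mod 8), (2/703) = +1. Now have (283/703).
Both 283 ≡ 3 and 703 ≡ 3 (mod 4), so reciprocity gives (283/703) = -(703/283). Reduce: 703 ≡ 137 (mod 283). Now have -(137/283).
137 ≡ 1 (mod 4), so quadratic reciprocity gives (137/283) = (283/137). Reduce: 283 ≡ 9 (mod 137). Now have -(9/137).
9 ≡ 1 (mod 4), so quadratic reciprocity gives (9/137) = (137/9). Reduce: 137 ≡ 2 (mod 9). Now have -(2/9).
Factor out 2: 2 = 2. Since 9 ≡ 1 (mod 8), (2/9) = +1. Now have -(1/9).
(1/9) = 1. Collecting the sign factors: -1.
Product: (1)·(-1) = -1.

-1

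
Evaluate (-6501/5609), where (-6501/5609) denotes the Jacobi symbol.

Reduce the numerator: -6501 ≡ 4717 (mod 5609), so (-6501/5609) = (4717/5609).
4717 ≡ 1 (mod 4), so quadratic reciprocity gives (4717/5609) = (5609/4717). Reduce: 5609 ≡ 892 (mod 4717). Now have (892/4717).
Factor out 2: 892 = 2^2·223. Since 4717 ≡ 5 (mod 8), (2/4717) = -1, and (2/4717)^2 = +1. Now have (223/4717).
4717 ≡ 1 (mod 4), so quadratic reciprocity gives (223/4717) = (4717/223). Reduce: 4717 ≡ 34 (mod 223). Now have (34/223).
Factor out 2: 34 = 2·17. Since 223 ≡ 7 (mod 8), (2/223) = +1. Now have (17/223).
17 ≡ 1 (mod 4), so quadratic reciprocity gives (17/223) = (223/17). Reduce: 223 ≡ 2 (mod 17). Now have (2/17).
Factor out 2: 2 = 2. Since 17 ≡ 1 (mod 8), (2/17) = +1. Now have (1/17).
(1/17) = 1. Collecting the sign factors: 1.

1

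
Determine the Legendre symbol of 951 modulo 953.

1

(951 / 953)
  = (953 / 951)    [QR: 953 ≡ 1 mod 4, sign kept]
  = (2 / 951)    [953 ≡ 2 mod 951]
  = (1 / 951)    [951 ≡ 7 mod 8 ⇒ (2 / 951) = +1]
  = 1    [(1 / 951) = 1]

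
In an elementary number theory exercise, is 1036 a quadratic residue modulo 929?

no

Reduce the numerator: 1036 ≡ 107 (mod 929), so (1036|929) = (107|929).
929 ≡ 1 (mod 4), so quadratic reciprocity gives (107|929) = (929|107). Reduce: 929 ≡ 73 (mod 107). Now have (73|107).
73 ≡ 1 (mod 4), so quadratic reciprocity gives (73|107) = (107|73). Reduce: 107 ≡ 34 (mod 73). Now have (34|73).
Factor out 2: 34 = 2·17. Since 73 ≡ 1 (mod 8), (2|73) = +1. Now have (17|73).
17 ≡ 1 (mod 4), so quadratic reciprocity gives (17|73) = (73|17). Reduce: 73 ≡ 5 (mod 17). Now have (5|17).
5 ≡ 1 (mod 4), so quadratic reciprocity gives (5|17) = (17|5). Reduce: 17 ≡ 2 (mod 5). Now have (2|5).
Factor out 2: 2 = 2. Since 5 ≡ 5 (mod 8), (2|5) = -1. Now have -(1|5).
(1|5) = 1. Collecting the sign factors: -1.
(1036|929) = -1, and 929 is prime, so 1036 is not a quadratic residue mod 929.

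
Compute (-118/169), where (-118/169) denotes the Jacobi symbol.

1

Pull out -1: (-118/169) = (-1/169)·(118/169). Since 169 ≡ 1 (mod 4), (-1/169) = +1. Now have (118/169).
Factor out 2: 118 = 2·59. Since 169 ≡ 1 (mod 8), (2/169) = +1. Now have (59/169).
169 ≡ 1 (mod 4), so quadratic reciprocity gives (59/169) = (169/59). Reduce: 169 ≡ 51 (mod 59). Now have (51/59).
Both 51 ≡ 3 and 59 ≡ 3 (mod 4), so reciprocity gives (51/59) = -(59/51). Reduce: 59 ≡ 8 (mod 51). Now have -(8/51).
Factor out 2: 8 = 2^3. Since 51 ≡ 3 (mod 8), (2/51) = -1, and (2/51)^3 = -1. Now have (1/51).
(1/51) = 1. Collecting the sign factors: 1.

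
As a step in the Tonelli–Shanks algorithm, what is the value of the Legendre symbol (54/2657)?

Factor out 2: 54 = 2·27. Since 2657 ≡ 1 (mod 8), (2/2657) = +1. Now have (27/2657).
2657 ≡ 1 (mod 4), so quadratic reciprocity gives (27/2657) = (2657/27). Reduce: 2657 ≡ 11 (mod 27). Now have (11/27).
Both 11 ≡ 3 and 27 ≡ 3 (mod 4), so reciprocity gives (11/27) = -(27/11). Reduce: 27 ≡ 5 (mod 11). Now have -(5/11).
5 ≡ 1 (mod 4), so quadratic reciprocity gives (5/11) = (11/5). Reduce: 11 ≡ 1 (mod 5). Now have -(1/5).
(1/5) = 1. Collecting the sign factors: -1.

-1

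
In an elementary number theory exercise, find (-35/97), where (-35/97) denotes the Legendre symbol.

(-35/97)
  = (35/97)    [97 ≡ 1 mod 4 ⇒ (-1/97) = +1]
  = (97/35)    [QR: 97 ≡ 1 mod 4, sign kept]
  = (27/35)    [97 ≡ 27 mod 35]
  = -(35/27)    [QR: both ≡ 3 mod 4, sign flips]
  = -(8/27)    [35 ≡ 8 mod 27]
  = (1/27)    [27 ≡ 3 mod 8 ⇒ (2/27)^3 = -1]
  = 1    [(1/27) = 1]

1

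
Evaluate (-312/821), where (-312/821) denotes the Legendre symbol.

Reduce the numerator: -312 ≡ 509 (mod 821), so (-312/821) = (509/821).
509 ≡ 1 (mod 4), so quadratic reciprocity gives (509/821) = (821/509). Reduce: 821 ≡ 312 (mod 509). Now have (312/509).
Factor out 2: 312 = 2^3·39. Since 509 ≡ 5 (mod 8), (2/509) = -1, and (2/509)^3 = -1. Now have -(39/509).
509 ≡ 1 (mod 4), so quadratic reciprocity gives (39/509) = (509/39). Reduce: 509 ≡ 2 (mod 39). Now have -(2/39).
Factor out 2: 2 = 2. Since 39 ≡ 7 (mod 8), (2/39) = +1. Now have -(1/39).
(1/39) = 1. Collecting the sign factors: -1.

-1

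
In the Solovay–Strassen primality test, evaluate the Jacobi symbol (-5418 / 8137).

-1

Reduce the numerator: -5418 ≡ 2719 (mod 8137), so (-5418 / 8137) = (2719 / 8137).
8137 ≡ 1 (mod 4), so quadratic reciprocity gives (2719 / 8137) = (8137 / 2719). Reduce: 8137 ≡ 2699 (mod 2719). Now have (2699 / 2719).
Both 2699 ≡ 3 and 2719 ≡ 3 (mod 4), so reciprocity gives (2699 / 2719) = -(2719 / 2699). Reduce: 2719 ≡ 20 (mod 2699). Now have -(20 / 2699).
Factor out 2: 20 = 2^2·5. Since 2699 ≡ 3 (mod 8), (2 / 2699) = -1, and (2 / 2699)^2 = +1. Now have -(5 / 2699).
5 ≡ 1 (mod 4), so quadratic reciprocity gives (5 / 2699) = (2699 / 5). Reduce: 2699 ≡ 4 (mod 5). Now have -(4 / 5).
Factor out 2: 4 = 2^2. Since 5 ≡ 5 (mod 8), (2 / 5) = -1, and (2 / 5)^2 = +1. Now have -(1 / 5).
(1 / 5) = 1. Collecting the sign factors: -1.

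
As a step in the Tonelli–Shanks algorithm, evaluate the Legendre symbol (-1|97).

1

(-1|97)
  = (1|97)    [97 ≡ 1 mod 4 ⇒ (-1|97) = +1]
  = 1    [(1|97) = 1]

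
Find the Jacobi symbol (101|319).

(101|319)
  = (319|101)    [QR: 101 ≡ 1 mod 4, sign kept]
  = (16|101)    [319 ≡ 16 mod 101]
  = (1|101)    [101 ≡ 5 mod 8 ⇒ (2|101)^4 = +1]
  = 1    [(1|101) = 1]

1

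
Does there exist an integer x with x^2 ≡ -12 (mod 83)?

Pull out -1: (-12/83) = (-1/83)·(12/83). Since 83 ≡ 3 (mod 4), (-1/83) = -1. Now have -(12/83).
Factor out 2: 12 = 2^2·3. Since 83 ≡ 3 (mod 8), (2/83) = -1, and (2/83)^2 = +1. Now have -(3/83).
Both 3 ≡ 3 and 83 ≡ 3 (mod 4), so reciprocity gives (3/83) = -(83/3). Reduce: 83 ≡ 2 (mod 3). Now have (2/3).
Factor out 2: 2 = 2. Since 3 ≡ 3 (mod 8), (2/3) = -1. Now have -(1/3).
(1/3) = 1. Collecting the sign factors: -1.
(-12/83) = -1, and 83 is prime, so -12 is not a quadratic residue mod 83.

no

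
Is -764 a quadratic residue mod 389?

Pull out -1: (-764/389) = (-1/389)·(764/389). Since 389 ≡ 1 (mod 4), (-1/389) = +1. Now have (764/389).
Reduce the numerator: 764 ≡ 375 (mod 389), so (764/389) = (375/389).
389 ≡ 1 (mod 4), so quadratic reciprocity gives (375/389) = (389/375). Reduce: 389 ≡ 14 (mod 375). Now have (14/375).
Factor out 2: 14 = 2·7. Since 375 ≡ 7 (mod 8), (2/375) = +1. Now have (7/375).
Both 7 ≡ 3 and 375 ≡ 3 (mod 4), so reciprocity gives (7/375) = -(375/7). Reduce: 375 ≡ 4 (mod 7). Now have -(4/7).
Factor out 2: 4 = 2^2. Since 7 ≡ 7 (mod 8), (2/7) = +1, and (2/7)^2 = +1. Now have -(1/7).
(1/7) = 1. Collecting the sign factors: -1.
The Legendre symbol is -1, so x^2 ≡ -764 (mod 389) has no solution.

no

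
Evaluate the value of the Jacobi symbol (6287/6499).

Both 6287 ≡ 3 and 6499 ≡ 3 (mod 4), so reciprocity gives (6287/6499) = -(6499/6287). Reduce: 6499 ≡ 212 (mod 6287). Now have -(212/6287).
Factor out 2: 212 = 2^2·53. Since 6287 ≡ 7 (mod 8), (2/6287) = +1, and (2/6287)^2 = +1. Now have -(53/6287).
53 ≡ 1 (mod 4), so quadratic reciprocity gives (53/6287) = (6287/53). Reduce: 6287 ≡ 33 (mod 53). Now have -(33/53).
33 ≡ 1 (mod 4), so quadratic reciprocity gives (33/53) = (53/33). Reduce: 53 ≡ 20 (mod 33). Now have -(20/33).
Factor out 2: 20 = 2^2·5. Since 33 ≡ 1 (mod 8), (2/33) = +1, and (2/33)^2 = +1. Now have -(5/33).
5 ≡ 1 (mod 4), so quadratic reciprocity gives (5/33) = (33/5). Reduce: 33 ≡ 3 (mod 5). Now have -(3/5).
5 ≡ 1 (mod 4), so quadratic reciprocity gives (3/5) = (5/3). Reduce: 5 ≡ 2 (mod 3). Now have -(2/3).
Factor out 2: 2 = 2. Since 3 ≡ 3 (mod 8), (2/3) = -1. Now have (1/3).
(1/3) = 1. Collecting the sign factors: 1.

1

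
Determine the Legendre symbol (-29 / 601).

Pull out -1: (-29 / 601) = (-1 / 601)·(29 / 601). Since 601 ≡ 1 (mod 4), (-1 / 601) = +1. Now have (29 / 601).
29 ≡ 1 (mod 4), so quadratic reciprocity gives (29 / 601) = (601 / 29). Reduce: 601 ≡ 21 (mod 29). Now have (21 / 29).
21 ≡ 1 (mod 4), so quadratic reciprocity gives (21 / 29) = (29 / 21). Reduce: 29 ≡ 8 (mod 21). Now have (8 / 21).
Factor out 2: 8 = 2^3. Since 21 ≡ 5 (mod 8), (2 / 21) = -1, and (2 / 21)^3 = -1. Now have -(1 / 21).
(1 / 21) = 1. Collecting the sign factors: -1.

-1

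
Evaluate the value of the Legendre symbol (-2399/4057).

(-2399/4057)
  = (1658/4057)    [-2399 ≡ 1658 mod 4057]
  = (829/4057)    [4057 ≡ 1 mod 8 ⇒ (2/4057) = +1]
  = (4057/829)    [QR: 829 ≡ 1 mod 4, sign kept]
  = (741/829)    [4057 ≡ 741 mod 829]
  = (829/741)    [QR: 741 ≡ 1 mod 4, sign kept]
  = (88/741)    [829 ≡ 88 mod 741]
  = -(11/741)    [741 ≡ 5 mod 8 ⇒ (2/741)^3 = -1]
  = -(741/11)    [QR: 741 ≡ 1 mod 4, sign kept]
  = -(4/11)    [741 ≡ 4 mod 11]
  = -(1/11)    [11 ≡ 3 mod 8 ⇒ (2/11)^2 = +1]
  = -1    [(1/11) = 1]

-1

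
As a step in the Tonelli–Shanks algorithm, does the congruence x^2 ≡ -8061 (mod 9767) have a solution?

no

Pull out -1: (-8061|9767) = (-1|9767)·(8061|9767). Since 9767 ≡ 3 (mod 4), (-1|9767) = -1. Now have -(8061|9767).
8061 ≡ 1 (mod 4), so quadratic reciprocity gives (8061|9767) = (9767|8061). Reduce: 9767 ≡ 1706 (mod 8061). Now have -(1706|8061).
Factor out 2: 1706 = 2·853. Since 8061 ≡ 5 (mod 8), (2|8061) = -1. Now have (853|8061).
853 ≡ 1 (mod 4), so quadratic reciprocity gives (853|8061) = (8061|853). Reduce: 8061 ≡ 384 (mod 853). Now have (384|853).
Factor out 2: 384 = 2^7·3. Since 853 ≡ 5 (mod 8), (2|853) = -1, and (2|853)^7 = -1. Now have -(3|853).
853 ≡ 1 (mod 4), so quadratic reciprocity gives (3|853) = (853|3). Reduce: 853 ≡ 1 (mod 3). Now have -(1|3).
(1|3) = 1. Collecting the sign factors: -1.
(-8061|9767) = -1, and 9767 is prime, so -8061 is not a quadratic residue mod 9767.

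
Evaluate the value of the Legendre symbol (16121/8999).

-1

Reduce the numerator: 16121 ≡ 7122 (mod 8999), so (16121/8999) = (7122/8999).
Factor out 2: 7122 = 2·3561. Since 8999 ≡ 7 (mod 8), (2/8999) = +1. Now have (3561/8999).
3561 ≡ 1 (mod 4), so quadratic reciprocity gives (3561/8999) = (8999/3561). Reduce: 8999 ≡ 1877 (mod 3561). Now have (1877/3561).
1877 ≡ 1 (mod 4), so quadratic reciprocity gives (1877/3561) = (3561/1877). Reduce: 3561 ≡ 1684 (mod 1877). Now have (1684/1877).
Factor out 2: 1684 = 2^2·421. Since 1877 ≡ 5 (mod 8), (2/1877) = -1, and (2/1877)^2 = +1. Now have (421/1877).
421 ≡ 1 (mod 4), so quadratic reciprocity gives (421/1877) = (1877/421). Reduce: 1877 ≡ 193 (mod 421). Now have (193/421).
193 ≡ 1 (mod 4), so quadratic reciprocity gives (193/421) = (421/193). Reduce: 421 ≡ 35 (mod 193). Now have (35/193).
193 ≡ 1 (mod 4), so quadratic reciprocity gives (35/193) = (193/35). Reduce: 193 ≡ 18 (mod 35). Now have (18/35).
Factor out 2: 18 = 2·9. Since 35 ≡ 3 (mod 8), (2/35) = -1. Now have -(9/35).
9 ≡ 1 (mod 4), so quadratic reciprocity gives (9/35) = (35/9). Reduce: 35 ≡ 8 (mod 9). Now have -(8/9).
Factor out 2: 8 = 2^3. Since 9 ≡ 1 (mod 8), (2/9) = +1, and (2/9)^3 = +1. Now have -(1/9).
(1/9) = 1. Collecting the sign factors: -1.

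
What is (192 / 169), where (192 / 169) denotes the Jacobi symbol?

1

(192 / 169)
  = (23 / 169)    [192 ≡ 23 mod 169]
  = (169 / 23)    [QR: 169 ≡ 1 mod 4, sign kept]
  = (8 / 23)    [169 ≡ 8 mod 23]
  = (1 / 23)    [23 ≡ 7 mod 8 ⇒ (2 / 23)^3 = +1]
  = 1    [(1 / 23) = 1]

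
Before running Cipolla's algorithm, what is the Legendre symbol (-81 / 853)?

1

Reduce the numerator: -81 ≡ 772 (mod 853), so (-81 / 853) = (772 / 853).
Factor out 2: 772 = 2^2·193. Since 853 ≡ 5 (mod 8), (2 / 853) = -1, and (2 / 853)^2 = +1. Now have (193 / 853).
193 ≡ 1 (mod 4), so quadratic reciprocity gives (193 / 853) = (853 / 193). Reduce: 853 ≡ 81 (mod 193). Now have (81 / 193).
81 ≡ 1 (mod 4), so quadratic reciprocity gives (81 / 193) = (193 / 81). Reduce: 193 ≡ 31 (mod 81). Now have (31 / 81).
81 ≡ 1 (mod 4), so quadratic reciprocity gives (31 / 81) = (81 / 31). Reduce: 81 ≡ 19 (mod 31). Now have (19 / 31).
Both 19 ≡ 3 and 31 ≡ 3 (mod 4), so reciprocity gives (19 / 31) = -(31 / 19). Reduce: 31 ≡ 12 (mod 19). Now have -(12 / 19).
Factor out 2: 12 = 2^2·3. Since 19 ≡ 3 (mod 8), (2 / 19) = -1, and (2 / 19)^2 = +1. Now have -(3 / 19).
Both 3 ≡ 3 and 19 ≡ 3 (mod 4), so reciprocity gives (3 / 19) = -(19 / 3). Reduce: 19 ≡ 1 (mod 3). Now have (1 / 3).
(1 / 3) = 1. Collecting the sign factors: 1.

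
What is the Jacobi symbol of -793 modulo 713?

(-793/713)
  = (793/713)    [713 ≡ 1 mod 4 ⇒ (-1/713) = +1]
  = (80/713)    [793 ≡ 80 mod 713]
  = (5/713)    [713 ≡ 1 mod 8 ⇒ (2/713)^4 = +1]
  = (713/5)    [QR: 5 ≡ 1 mod 4, sign kept]
  = (3/5)    [713 ≡ 3 mod 5]
  = (5/3)    [QR: 5 ≡ 1 mod 4, sign kept]
  = (2/3)    [5 ≡ 2 mod 3]
  = -(1/3)    [3 ≡ 3 mod 8 ⇒ (2/3) = -1]
  = -1    [(1/3) = 1]

-1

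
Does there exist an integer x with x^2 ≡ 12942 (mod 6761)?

Reduce the numerator: 12942 ≡ 6181 (mod 6761), so (12942/6761) = (6181/6761).
6181 ≡ 1 (mod 4), so quadratic reciprocity gives (6181/6761) = (6761/6181). Reduce: 6761 ≡ 580 (mod 6181). Now have (580/6181).
Factor out 2: 580 = 2^2·145. Since 6181 ≡ 5 (mod 8), (2/6181) = -1, and (2/6181)^2 = +1. Now have (145/6181).
145 ≡ 1 (mod 4), so quadratic reciprocity gives (145/6181) = (6181/145). Reduce: 6181 ≡ 91 (mod 145). Now have (91/145).
145 ≡ 1 (mod 4), so quadratic reciprocity gives (91/145) = (145/91). Reduce: 145 ≡ 54 (mod 91). Now have (54/91).
Factor out 2: 54 = 2·27. Since 91 ≡ 3 (mod 8), (2/91) = -1. Now have -(27/91).
Both 27 ≡ 3 and 91 ≡ 3 (mod 4), so reciprocity gives (27/91) = -(91/27). Reduce: 91 ≡ 10 (mod 27). Now have (10/27).
Factor out 2: 10 = 2·5. Since 27 ≡ 3 (mod 8), (2/27) = -1. Now have -(5/27).
5 ≡ 1 (mod 4), so quadratic reciprocity gives (5/27) = (27/5). Reduce: 27 ≡ 2 (mod 5). Now have -(2/5).
Factor out 2: 2 = 2. Since 5 ≡ 5 (mod 8), (2/5) = -1. Now have (1/5).
(1/5) = 1. Collecting the sign factors: 1.
(12942/6761) = 1, and 6761 is prime, so 12942 is a quadratic residue mod 6761.

yes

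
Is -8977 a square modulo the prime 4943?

(-8977/4943)
  = (909/4943)    [-8977 ≡ 909 mod 4943]
  = (4943/909)    [QR: 909 ≡ 1 mod 4, sign kept]
  = (398/909)    [4943 ≡ 398 mod 909]
  = -(199/909)    [909 ≡ 5 mod 8 ⇒ (2/909) = -1]
  = -(909/199)    [QR: 909 ≡ 1 mod 4, sign kept]
  = -(113/199)    [909 ≡ 113 mod 199]
  = -(199/113)    [QR: 113 ≡ 1 mod 4, sign kept]
  = -(86/113)    [199 ≡ 86 mod 113]
  = -(43/113)    [113 ≡ 1 mod 8 ⇒ (2/113) = +1]
  = -(113/43)    [QR: 113 ≡ 1 mod 4, sign kept]
  = -(27/43)    [113 ≡ 27 mod 43]
  = (43/27)    [QR: both ≡ 3 mod 4, sign flips]
  = (16/27)    [43 ≡ 16 mod 27]
  = (1/27)    [27 ≡ 3 mod 8 ⇒ (2/27)^4 = +1]
  = 1    [(1/27) = 1]
The Legendre symbol is 1, so x^2 ≡ -8977 (mod 4943) has solution.

yes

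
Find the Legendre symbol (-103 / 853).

Pull out -1: (-103 / 853) = (-1 / 853)·(103 / 853). Since 853 ≡ 1 (mod 4), (-1 / 853) = +1. Now have (103 / 853).
853 ≡ 1 (mod 4), so quadratic reciprocity gives (103 / 853) = (853 / 103). Reduce: 853 ≡ 29 (mod 103). Now have (29 / 103).
29 ≡ 1 (mod 4), so quadratic reciprocity gives (29 / 103) = (103 / 29). Reduce: 103 ≡ 16 (mod 29). Now have (16 / 29).
Factor out 2: 16 = 2^4. Since 29 ≡ 5 (mod 8), (2 / 29) = -1, and (2 / 29)^4 = +1. Now have (1 / 29).
(1 / 29) = 1. Collecting the sign factors: 1.

1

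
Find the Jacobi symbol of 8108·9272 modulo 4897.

-1

By multiplicativity, (8108·9272|4897) = (8108|4897)·(9272|4897).
First factor (8108|4897):
(8108|4897)
  = (3211|4897)    [8108 ≡ 3211 mod 4897]
  = (4897|3211)    [QR: 4897 ≡ 1 mod 4, sign kept]
  = (1686|3211)    [4897 ≡ 1686 mod 3211]
  = -(843|3211)    [3211 ≡ 3 mod 8 ⇒ (2|3211) = -1]
  = (3211|843)    [QR: both ≡ 3 mod 4, sign flips]
  = (682|843)    [3211 ≡ 682 mod 843]
  = -(341|843)    [843 ≡ 3 mod 8 ⇒ (2|843) = -1]
  = -(843|341)    [QR: 341 ≡ 1 mod 4, sign kept]
  = -(161|341)    [843 ≡ 161 mod 341]
  = -(341|161)    [QR: 161 ≡ 1 mod 4, sign kept]
  = -(19|161)    [341 ≡ 19 mod 161]
  = -(161|19)    [QR: 161 ≡ 1 mod 4, sign kept]
  = -(9|19)    [161 ≡ 9 mod 19]
  = -(19|9)    [QR: 9 ≡ 1 mod 4, sign kept]
  = -(1|9)    [19 ≡ 1 mod 9]
  = -1    [(1|9) = 1]
Second factor (9272|4897):
(9272|4897)
  = (4375|4897)    [9272 ≡ 4375 mod 4897]
  = (4897|4375)    [QR: 4897 ≡ 1 mod 4, sign kept]
  = (522|4375)    [4897 ≡ 522 mod 4375]
  = (261|4375)    [4375 ≡ 7 mod 8 ⇒ (2|4375) = +1]
  = (4375|261)    [QR: 261 ≡ 1 mod 4, sign kept]
  = (199|261)    [4375 ≡ 199 mod 261]
  = (261|199)    [QR: 261 ≡ 1 mod 4, sign kept]
  = (62|199)    [261 ≡ 62 mod 199]
  = (31|199)    [199 ≡ 7 mod 8 ⇒ (2|199) = +1]
  = -(199|31)    [QR: both ≡ 3 mod 4, sign flips]
  = -(13|31)    [199 ≡ 13 mod 31]
  = -(31|13)    [QR: 13 ≡ 1 mod 4, sign kept]
  = -(5|13)    [31 ≡ 5 mod 13]
  = -(13|5)    [QR: 5 ≡ 1 mod 4, sign kept]
  = -(3|5)    [13 ≡ 3 mod 5]
  = -(5|3)    [QR: 5 ≡ 1 mod 4, sign kept]
  = -(2|3)    [5 ≡ 2 mod 3]
  = (1|3)    [3 ≡ 3 mod 8 ⇒ (2|3) = -1]
  = 1    [(1|3) = 1]
Product: (-1)·(1) = -1.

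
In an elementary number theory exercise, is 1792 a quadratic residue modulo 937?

(1792/937)
  = (855/937)    [1792 ≡ 855 mod 937]
  = (937/855)    [QR: 937 ≡ 1 mod 4, sign kept]
  = (82/855)    [937 ≡ 82 mod 855]
  = (41/855)    [855 ≡ 7 mod 8 ⇒ (2/855) = +1]
  = (855/41)    [QR: 41 ≡ 1 mod 4, sign kept]
  = (35/41)    [855 ≡ 35 mod 41]
  = (41/35)    [QR: 41 ≡ 1 mod 4, sign kept]
  = (6/35)    [41 ≡ 6 mod 35]
  = -(3/35)    [35 ≡ 3 mod 8 ⇒ (2/35) = -1]
  = (35/3)    [QR: both ≡ 3 mod 4, sign flips]
  = (2/3)    [35 ≡ 2 mod 3]
  = -(1/3)    [3 ≡ 3 mod 8 ⇒ (2/3) = -1]
  = -1    [(1/3) = 1]
The Legendre symbol is -1, so x^2 ≡ 1792 (mod 937) has no solution.

no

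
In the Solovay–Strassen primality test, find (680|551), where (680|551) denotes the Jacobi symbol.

-1

Reduce the numerator: 680 ≡ 129 (mod 551), so (680|551) = (129|551).
129 ≡ 1 (mod 4), so quadratic reciprocity gives (129|551) = (551|129). Reduce: 551 ≡ 35 (mod 129). Now have (35|129).
129 ≡ 1 (mod 4), so quadratic reciprocity gives (35|129) = (129|35). Reduce: 129 ≡ 24 (mod 35). Now have (24|35).
Factor out 2: 24 = 2^3·3. Since 35 ≡ 3 (mod 8), (2|35) = -1, and (2|35)^3 = -1. Now have -(3|35).
Both 3 ≡ 3 and 35 ≡ 3 (mod 4), so reciprocity gives (3|35) = -(35|3). Reduce: 35 ≡ 2 (mod 3). Now have (2|3).
Factor out 2: 2 = 2. Since 3 ≡ 3 (mod 8), (2|3) = -1. Now have -(1|3).
(1|3) = 1. Collecting the sign factors: -1.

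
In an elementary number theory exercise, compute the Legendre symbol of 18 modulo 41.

1

Factor out 2: 18 = 2·9. Since 41 ≡ 1 (mod 8), (2 / 41) = +1. Now have (9 / 41).
9 ≡ 1 (mod 4), so quadratic reciprocity gives (9 / 41) = (41 / 9). Reduce: 41 ≡ 5 (mod 9). Now have (5 / 9).
5 ≡ 1 (mod 4), so quadratic reciprocity gives (5 / 9) = (9 / 5). Reduce: 9 ≡ 4 (mod 5). Now have (4 / 5).
Factor out 2: 4 = 2^2. Since 5 ≡ 5 (mod 8), (2 / 5) = -1, and (2 / 5)^2 = +1. Now have (1 / 5).
(1 / 5) = 1. Collecting the sign factors: 1.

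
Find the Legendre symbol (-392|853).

-1

Pull out -1: (-392|853) = (-1|853)·(392|853). Since 853 ≡ 1 (mod 4), (-1|853) = +1. Now have (392|853).
Factor out 2: 392 = 2^3·49. Since 853 ≡ 5 (mod 8), (2|853) = -1, and (2|853)^3 = -1. Now have -(49|853).
49 ≡ 1 (mod 4), so quadratic reciprocity gives (49|853) = (853|49). Reduce: 853 ≡ 20 (mod 49). Now have -(20|49).
Factor out 2: 20 = 2^2·5. Since 49 ≡ 1 (mod 8), (2|49) = +1, and (2|49)^2 = +1. Now have -(5|49).
5 ≡ 1 (mod 4), so quadratic reciprocity gives (5|49) = (49|5). Reduce: 49 ≡ 4 (mod 5). Now have -(4|5).
Factor out 2: 4 = 2^2. Since 5 ≡ 5 (mod 8), (2|5) = -1, and (2|5)^2 = +1. Now have -(1|5).
(1|5) = 1. Collecting the sign factors: -1.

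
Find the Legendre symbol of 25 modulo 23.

Reduce the numerator: 25 ≡ 2 (mod 23), so (25 / 23) = (2 / 23).
Factor out 2: 2 = 2. Since 23 ≡ 7 (mod 8), (2 / 23) = +1. Now have (1 / 23).
(1 / 23) = 1. Collecting the sign factors: 1.

1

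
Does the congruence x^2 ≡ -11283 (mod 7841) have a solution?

Reduce the numerator: -11283 ≡ 4399 (mod 7841), so (-11283|7841) = (4399|7841).
7841 ≡ 1 (mod 4), so quadratic reciprocity gives (4399|7841) = (7841|4399). Reduce: 7841 ≡ 3442 (mod 4399). Now have (3442|4399).
Factor out 2: 3442 = 2·1721. Since 4399 ≡ 7 (mod 8), (2|4399) = +1. Now have (1721|4399).
1721 ≡ 1 (mod 4), so quadratic reciprocity gives (1721|4399) = (4399|1721). Reduce: 4399 ≡ 957 (mod 1721). Now have (957|1721).
957 ≡ 1 (mod 4), so quadratic reciprocity gives (957|1721) = (1721|957). Reduce: 1721 ≡ 764 (mod 957). Now have (764|957).
Factor out 2: 764 = 2^2·191. Since 957 ≡ 5 (mod 8), (2|957) = -1, and (2|957)^2 = +1. Now have (191|957).
957 ≡ 1 (mod 4), so quadratic reciprocity gives (191|957) = (957|191). Reduce: 957 ≡ 2 (mod 191). Now have (2|191).
Factor out 2: 2 = 2. Since 191 ≡ 7 (mod 8), (2|191) = +1. Now have (1|191).
(1|191) = 1. Collecting the sign factors: 1.
The Legendre symbol is 1, so x^2 ≡ -11283 (mod 7841) has solution.

yes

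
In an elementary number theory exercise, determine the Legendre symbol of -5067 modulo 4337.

Reduce the numerator: -5067 ≡ 3607 (mod 4337), so (-5067/4337) = (3607/4337).
4337 ≡ 1 (mod 4), so quadratic reciprocity gives (3607/4337) = (4337/3607). Reduce: 4337 ≡ 730 (mod 3607). Now have (730/3607).
Factor out 2: 730 = 2·365. Since 3607 ≡ 7 (mod 8), (2/3607) = +1. Now have (365/3607).
365 ≡ 1 (mod 4), so quadratic reciprocity gives (365/3607) = (3607/365). Reduce: 3607 ≡ 322 (mod 365). Now have (322/365).
Factor out 2: 322 = 2·161. Since 365 ≡ 5 (mod 8), (2/365) = -1. Now have -(161/365).
161 ≡ 1 (mod 4), so quadratic reciprocity gives (161/365) = (365/161). Reduce: 365 ≡ 43 (mod 161). Now have -(43/161).
161 ≡ 1 (mod 4), so quadratic reciprocity gives (43/161) = (161/43). Reduce: 161 ≡ 32 (mod 43). Now have -(32/43).
Factor out 2: 32 = 2^5. Since 43 ≡ 3 (mod 8), (2/43) = -1, and (2/43)^5 = -1. Now have (1/43).
(1/43) = 1. Collecting the sign factors: 1.

1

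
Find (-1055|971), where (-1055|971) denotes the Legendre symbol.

(-1055|971)
  = (887|971)    [-1055 ≡ 887 mod 971]
  = -(971|887)    [QR: both ≡ 3 mod 4, sign flips]
  = -(84|887)    [971 ≡ 84 mod 887]
  = -(21|887)    [887 ≡ 7 mod 8 ⇒ (2|887)^2 = +1]
  = -(887|21)    [QR: 21 ≡ 1 mod 4, sign kept]
  = -(5|21)    [887 ≡ 5 mod 21]
  = -(21|5)    [QR: 5 ≡ 1 mod 4, sign kept]
  = -(1|5)    [21 ≡ 1 mod 5]
  = -1    [(1|5) = 1]

-1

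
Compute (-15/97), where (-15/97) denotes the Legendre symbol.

(-15/97)
  = (15/97)    [97 ≡ 1 mod 4 ⇒ (-1/97) = +1]
  = (97/15)    [QR: 97 ≡ 1 mod 4, sign kept]
  = (7/15)    [97 ≡ 7 mod 15]
  = -(15/7)    [QR: both ≡ 3 mod 4, sign flips]
  = -(1/7)    [15 ≡ 1 mod 7]
  = -1    [(1/7) = 1]

-1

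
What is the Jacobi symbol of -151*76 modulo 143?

By multiplicativity, (-151·76 / 143) = (-151 / 143)·(76 / 143).
First factor (-151 / 143):
(-151 / 143)
  = (135 / 143)    [-151 ≡ 135 mod 143]
  = -(143 / 135)    [QR: both ≡ 3 mod 4, sign flips]
  = -(8 / 135)    [143 ≡ 8 mod 135]
  = -(1 / 135)    [135 ≡ 7 mod 8 ⇒ (2 / 135)^3 = +1]
  = -1    [(1 / 135) = 1]
Second factor (76 / 143):
(76 / 143)
  = (19 / 143)    [143 ≡ 7 mod 8 ⇒ (2 / 143)^2 = +1]
  = -(143 / 19)    [QR: both ≡ 3 mod 4, sign flips]
  = -(10 / 19)    [143 ≡ 10 mod 19]
  = (5 / 19)    [19 ≡ 3 mod 8 ⇒ (2 / 19) = -1]
  = (19 / 5)    [QR: 5 ≡ 1 mod 4, sign kept]
  = (4 / 5)    [19 ≡ 4 mod 5]
  = (1 / 5)    [5 ≡ 5 mod 8 ⇒ (2 / 5)^2 = +1]
  = 1    [(1 / 5) = 1]
Product: (-1)·(1) = -1.

-1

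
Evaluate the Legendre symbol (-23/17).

Reduce the numerator: -23 ≡ 11 (mod 17), so (-23/17) = (11/17).
17 ≡ 1 (mod 4), so quadratic reciprocity gives (11/17) = (17/11). Reduce: 17 ≡ 6 (mod 11). Now have (6/11).
Factor out 2: 6 = 2·3. Since 11 ≡ 3 (mod 8), (2/11) = -1. Now have -(3/11).
Both 3 ≡ 3 and 11 ≡ 3 (mod 4), so reciprocity gives (3/11) = -(11/3). Reduce: 11 ≡ 2 (mod 3). Now have (2/3).
Factor out 2: 2 = 2. Since 3 ≡ 3 (mod 8), (2/3) = -1. Now have -(1/3).
(1/3) = 1. Collecting the sign factors: -1.

-1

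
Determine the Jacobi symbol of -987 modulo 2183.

(-987/2183)
  = -(987/2183)    [2183 ≡ 3 mod 4 ⇒ (-1/2183) = -1]
  = (2183/987)    [QR: both ≡ 3 mod 4, sign flips]
  = (209/987)    [2183 ≡ 209 mod 987]
  = (987/209)    [QR: 209 ≡ 1 mod 4, sign kept]
  = (151/209)    [987 ≡ 151 mod 209]
  = (209/151)    [QR: 209 ≡ 1 mod 4, sign kept]
  = (58/151)    [209 ≡ 58 mod 151]
  = (29/151)    [151 ≡ 7 mod 8 ⇒ (2/151) = +1]
  = (151/29)    [QR: 29 ≡ 1 mod 4, sign kept]
  = (6/29)    [151 ≡ 6 mod 29]
  = -(3/29)    [29 ≡ 5 mod 8 ⇒ (2/29) = -1]
  = -(29/3)    [QR: 29 ≡ 1 mod 4, sign kept]
  = -(2/3)    [29 ≡ 2 mod 3]
  = (1/3)    [3 ≡ 3 mod 8 ⇒ (2/3) = -1]
  = 1    [(1/3) = 1]

1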